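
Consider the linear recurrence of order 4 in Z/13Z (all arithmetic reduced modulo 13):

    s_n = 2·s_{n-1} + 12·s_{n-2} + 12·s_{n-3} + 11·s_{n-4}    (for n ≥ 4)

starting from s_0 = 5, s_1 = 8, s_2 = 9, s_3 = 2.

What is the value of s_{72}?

2

s_4 = 2·2 + 12·9 + 12·8 + 11·5 = 3
s_5 = 2·3 + 12·2 + 12·9 + 11·8 = 5
s_6 = 2·5 + 12·3 + 12·2 + 11·9 = 0
s_7 = 2·0 + 12·5 + 12·3 + 11·2 = 1
s_8 = 2·1 + 12·0 + 12·5 + 11·3 = 4
s_9 = 2·4 + 12·1 + 12·0 + 11·5 = 10
s_10 = 2·10 + 12·4 + 12·1 + 11·0 = 2
s_11 = 2·2 + 12·10 + 12·4 + 11·1 = 1
s_12 = 2·1 + 12·2 + 12·10 + 11·4 = 8
s_13 = 2·8 + 12·1 + 12·2 + 11·10 = 6
s_14 = 2·6 + 12·8 + 12·1 + 11·2 = 12
s_15 = 2·12 + 12·6 + 12·8 + 11·1 = 8
s_16 = 2·8 + 12·12 + 12·6 + 11·8 = 8
s_17 = 2·8 + 12·8 + 12·12 + 11·6 = 10
s_18 = 2·10 + 12·8 + 12·8 + 11·12 = 6
s_19 = 2·6 + 12·10 + 12·8 + 11·8 = 4
s_20 = 2·4 + 12·6 + 12·10 + 11·8 = 2
s_21 = 2·2 + 12·4 + 12·6 + 11·10 = 0
s_22 = 2·0 + 12·2 + 12·4 + 11·6 = 8
s_23 = 2·8 + 12·0 + 12·2 + 11·4 = 6
s_24 = 2·6 + 12·8 + 12·0 + 11·2 = 0
s_25 = 2·0 + 12·6 + 12·8 + 11·0 = 12
s_26 = 2·12 + 12·0 + 12·6 + 11·8 = 2
s_27 = 2·2 + 12·12 + 12·0 + 11·6 = 6
s_28 = 2·6 + 12·2 + 12·12 + 11·0 = 11
s_29 = 2·11 + 12·6 + 12·2 + 11·12 = 3
s_30 = 2·3 + 12·11 + 12·6 + 11·2 = 11
s_31 = 2·11 + 12·3 + 12·11 + 11·6 = 9
s_32 = 2·9 + 12·11 + 12·3 + 11·11 = 8
s_33 = 2·8 + 12·9 + 12·11 + 11·3 = 3
s_34 = 2·3 + 12·8 + 12·9 + 11·11 = 6
s_35 = 2·6 + 12·3 + 12·8 + 11·9 = 9
s_36 = 2·9 + 12·6 + 12·3 + 11·8 = 6
s_37 = 2·6 + 12·9 + 12·6 + 11·3 = 4
s_38 = 2·4 + 12·6 + 12·9 + 11·6 = 7
s_39 = 2·7 + 12·4 + 12·6 + 11·9 = 12
s_40 = 2·12 + 12·7 + 12·4 + 11·6 = 1
s_41 = 2·1 + 12·12 + 12·7 + 11·4 = 1
s_42 = 2·1 + 12·1 + 12·12 + 11·7 = 1
s_43 = 2·1 + 12·1 + 12·1 + 11·12 = 2
s_44 = 2·2 + 12·1 + 12·1 + 11·1 = 0
s_45 = 2·0 + 12·2 + 12·1 + 11·1 = 8
s_46 = 2·8 + 12·0 + 12·2 + 11·1 = 12
s_47 = 2·12 + 12·8 + 12·0 + 11·2 = 12
s_48 = 2·12 + 12·12 + 12·8 + 11·0 = 4
s_49 = 2·4 + 12·12 + 12·12 + 11·8 = 7
s_50 = 2·7 + 12·4 + 12·12 + 11·12 = 0
s_51 = 2·0 + 12·7 + 12·4 + 11·12 = 4
s_52 = 2·4 + 12·0 + 12·7 + 11·4 = 6
s_53 = 2·6 + 12·4 + 12·0 + 11·7 = 7
s_54 = 2·7 + 12·6 + 12·4 + 11·0 = 4
s_55 = 2·4 + 12·7 + 12·6 + 11·4 = 0
s_56 = 2·0 + 12·4 + 12·7 + 11·6 = 3
s_57 = 2·3 + 12·0 + 12·4 + 11·7 = 1
s_58 = 2·1 + 12·3 + 12·0 + 11·4 = 4
s_59 = 2·4 + 12·1 + 12·3 + 11·0 = 4
s_60 = 2·4 + 12·4 + 12·1 + 11·3 = 10
s_61 = 2·10 + 12·4 + 12·4 + 11·1 = 10
s_62 = 2·10 + 12·10 + 12·4 + 11·4 = 11
s_63 = 2·11 + 12·10 + 12·10 + 11·4 = 7
s_64 = 2·7 + 12·11 + 12·10 + 11·10 = 12
s_65 = 2·12 + 12·7 + 12·11 + 11·10 = 12
s_66 = 2·12 + 12·12 + 12·7 + 11·11 = 9
s_67 = 2·9 + 12·12 + 12·12 + 11·7 = 6
s_68 = 2·6 + 12·9 + 12·12 + 11·12 = 6
s_69 = 2·6 + 12·6 + 12·9 + 11·12 = 12
s_70 = 2·12 + 12·6 + 12·6 + 11·9 = 7
s_71 = 2·7 + 12·12 + 12·6 + 11·6 = 10
s_72 = 2·10 + 12·7 + 12·12 + 11·6 = 2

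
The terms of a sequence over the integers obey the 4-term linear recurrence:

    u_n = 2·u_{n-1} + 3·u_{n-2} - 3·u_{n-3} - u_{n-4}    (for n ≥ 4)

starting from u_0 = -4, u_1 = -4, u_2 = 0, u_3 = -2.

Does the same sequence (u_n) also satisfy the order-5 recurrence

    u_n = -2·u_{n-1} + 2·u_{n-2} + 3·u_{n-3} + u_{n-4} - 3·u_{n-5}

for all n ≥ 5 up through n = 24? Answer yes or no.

Terms u_0..u_24: -4, -4, 0, -2, 12, 22, 86, 204, 588, 1508, 4082, 10720, 28574, 75554, 200588, 531396, 1409320, 3735510, 9904204, 26255582, 69607926, 184534476, 489221780, 1296967628, 3438389242
n=5: candidate gives -20, actual u_5 = 22 ✗

no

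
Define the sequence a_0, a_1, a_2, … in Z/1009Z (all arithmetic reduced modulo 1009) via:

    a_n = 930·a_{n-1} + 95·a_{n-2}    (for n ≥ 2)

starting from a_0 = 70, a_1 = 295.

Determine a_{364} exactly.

656

a_2 = 930·295 + 95·70 = 498
a_3 = 930·498 + 95·295 = 791
a_4 = 930·791 + 95·498 = 965
a_5 = 930·965 + 95·791 = 928
a_6 = 930·928 + 95·965 = 201
a_7 = 930·201 + 95·928 = 642
Continuing the recurrence:
  a_8 = 665;  a_9 = 383;  a_10 = 630;  a_11 = 741;  a_12 = 302;  a_13 = 123
  a_14 = 811;  a_15 = 84;  a_16 = 788;  a_17 = 214;  a_18 = 441;  a_19 = 626
  a_20 = 513;  a_21 = 781;  a_22 = 153;  a_23 = 559;  a_24 = 644;  a_25 = 211
  a_26 = 115;  a_27 = 870;  a_28 = 717;  a_29 = 782;  a_30 = 283;  a_31 = 474
  a_32 = 538;  a_33 = 510;  a_34 = 730;  a_35 = 870;  a_36 = 620;  a_37 = 373
  a_38 = 172;  a_39 = 658;  a_40 = 682;  a_41 = 560;  a_42 = 370;  a_43 = 763
  a_44 = 98;  a_45 = 167;  a_46 = 153;  a_47 = 751;  a_48 = 611;  a_49 = 878
  a_50 = 791;  a_51 = 741;  a_52 = 462;  a_53 = 600;  a_54 = 526;  a_55 = 311
  a_56 = 176;  a_57 = 506;  a_58 = 962;  a_59 = 324;  a_60 = 209;  a_61 = 143
  a_62 = 486;  a_63 = 416;  a_64 = 189;  a_65 = 373;  a_66 = 596;  a_67 = 459
  a_68 = 179;  a_69 = 203;  a_70 = 968;  a_71 = 326;  a_72 = 621;  a_73 = 73
  a_74 = 760;  a_75 = 372;  a_76 = 434;  a_77 = 45;  a_78 = 342;  a_79 = 464
  a_80 = 879;  a_81 = 873;  a_82 = 412;  a_83 = 946;  a_84 = 730;  a_85 = 921
  a_86 = 627;  a_87 = 629;  a_88 = 793;  a_89 = 135;  a_90 = 94;  a_91 = 354
  a_92 = 135;  a_93 = 767;  a_94 = 664;  a_95 = 229;  a_96 = 593;  a_97 = 133
  a_98 = 423;  a_99 = 407;  a_100 = 969;  a_101 = 456;  a_102 = 536;  a_103 = 976
  a_104 = 50;  a_105 = 987;  a_106 = 434;  a_107 = 957;  a_108 = 942;  a_109 = 353
  a_110 = 54;  a_111 = 8;  a_112 = 462;  a_113 = 586;  a_114 = 623;  a_115 = 399
  a_116 = 421;  a_117 = 610;  a_118 = 886;  a_119 = 64;  a_120 = 412;  a_121 = 775
  a_122 = 113;  a_123 = 122;  a_124 = 88;  a_125 = 602;  a_126 = 153;  a_127 = 707
  a_128 = 51;  a_129 = 578;  a_130 = 552;  a_131 = 203;  a_132 = 79;  a_133 = 936
  a_134 = 155;  a_135 = 1000;  a_136 = 301;  a_137 = 591;  a_138 = 68;  a_139 = 323
  a_140 = 114;  a_141 = 490;  a_142 = 372;  a_143 = 9;  a_144 = 323;  a_145 = 563
  a_146 = 334;  a_147 = 865;  a_148 = 728;  a_149 = 447;  a_150 = 550;  a_151 = 24
  a_152 = 913;  a_153 = 783;  a_154 = 662;  a_155 = 898;  a_156 = 20;  a_157 = 992
  a_158 = 216;  a_159 = 492;  a_160 = 823;  a_161 = 894;  a_162 = 496;  a_163 = 341
  a_164 = 1;  a_165 = 28;  a_166 = 910;  a_167 = 391;  a_168 = 66;  a_169 = 652
  a_170 = 167;  a_171 = 315;  a_172 = 61;  a_173 = 890;  a_174 = 61;  a_175 = 20
  a_176 = 179;  a_177 = 876;  a_178 = 269;  a_179 = 420;  a_180 = 447;  a_181 = 551
  a_182 = 954;  a_183 = 186;  a_184 = 261;  a_185 = 78;  a_186 = 471;  a_187 = 471
  a_188 = 473;  a_189 = 315;  a_190 = 879;  a_191 = 844;  a_192 = 685;  a_193 = 840
  a_194 = 733;  a_195 = 704;  a_196 = 902;  a_197 = 667;  a_198 = 709;  a_199 = 291
  a_200 = 979;  a_201 = 754;  a_202 = 142;  a_203 = 881;  a_204 = 395;  a_205 = 22
  a_206 = 472;  a_207 = 117;  a_208 = 282;  a_209 = 945;  a_210 = 567;  a_211 = 586
  a_212 = 508;  a_213 = 403;  a_214 = 279;  a_215 = 100;  a_216 = 443;  a_217 = 737
  a_218 = 6;  a_219 = 929;  a_220 = 836;  a_221 = 13;  a_222 = 700;  a_223 = 421
  a_224 = 953;  a_225 = 23;  a_226 = 935;  a_227 = 968;  a_228 = 245;  a_229 = 966
  a_230 = 438;  a_231 = 664;  a_232 = 253;  a_233 = 715;  a_234 = 847;  a_235 = 3
  a_236 = 517;  a_237 = 811;  a_238 = 181;  a_239 = 188;  a_240 = 325;  a_241 = 257
  a_242 = 482;  a_243 = 463;  a_244 = 132;  a_245 = 260;  a_246 = 72;  a_247 = 850
  a_248 = 230;  a_249 = 22;  a_250 = 941;  a_251 = 399;  a_252 = 361;  a_253 = 305
  a_254 = 110;  a_255 = 105;  a_256 = 137;  a_257 = 161;  a_258 = 296;  a_259 = 992
  a_260 = 202;  a_261 = 589;  a_262 = 911;  a_263 = 130;  a_264 = 600;  a_265 = 265
  a_266 = 750;  a_267 = 231;  a_268 = 533;  a_269 = 18;  a_270 = 781;  a_271 = 551
  a_272 = 396;  a_273 = 881;  a_274 = 309;  a_275 = 762;  a_276 = 436;  a_277 = 613
  a_278 = 56;  a_279 = 334;  a_280 = 123;  a_281 = 824;  a_282 = 66;  a_283 = 418
  a_284 = 491;  a_285 = 921;  a_286 = 120;  a_287 = 322;  a_288 = 88;  a_289 = 431
  a_290 = 545;  a_291 = 917;  a_292 = 521;  a_293 = 551;  a_294 = 921;  a_295 = 775
  a_296 = 36;  a_297 = 151;  a_298 = 572;  a_299 = 436;  a_300 = 725;  a_301 = 289
  a_302 = 639;  a_303 = 181;  a_304 = 1001;  a_305 = 674;  a_306 = 480;  a_307 = 885
  a_308 = 910;  a_309 = 77;  a_310 = 656;  a_311 = 896;  a_312 = 617;  a_313 = 53
  a_314 = 951;  a_315 = 536;  a_316 = 578;  a_317 = 213;  a_318 = 750;  a_319 = 336
  a_320 = 310;  a_321 = 367;  a_322 = 457;  a_323 = 780;  a_324 = 966;  a_325 = 813
  a_326 = 300;  a_327 = 58;  a_328 = 711;  a_329 = 800;  a_330 = 309;  a_331 = 130
  a_332 = 923;  a_333 = 982;  a_334 = 17;  a_335 = 128;  a_336 = 584;  a_337 = 330
  a_338 = 149;  a_339 = 408;  a_340 = 85;  a_341 = 766;  a_342 = 29;  a_343 = 858
  a_344 = 558;  a_345 = 95;  a_346 = 100;  a_347 = 116;  a_348 = 336;  a_349 = 620
  a_350 = 93;  a_351 = 94;  a_352 = 400;  a_353 = 537;  a_354 = 622;  a_355 = 868
  a_356 = 608;  a_357 = 122;  a_358 = 699;  a_359 = 765;  a_360 = 925;  a_361 = 609
  a_362 = 413
a_363 = 930·413 + 95·609 = 3
a_364 = 930·3 + 95·413 = 656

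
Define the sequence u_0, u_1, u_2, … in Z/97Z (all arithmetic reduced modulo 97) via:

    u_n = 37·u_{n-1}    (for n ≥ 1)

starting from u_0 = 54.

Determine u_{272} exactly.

50

u_1 = 37·54 = 58
u_2 = 37·58 = 12
u_3 = 37·12 = 56
u_4 = 37·56 = 35
u_5 = 37·35 = 34
u_6 = 37·34 = 94
u_7 = 37·94 = 83
u_8 = 37·83 = 64
u_9 = 37·64 = 40
u_10 = 37·40 = 25
u_11 = 37·25 = 52
u_12 = 37·52 = 81
u_13 = 37·81 = 87
u_14 = 37·87 = 18
u_15 = 37·18 = 84
u_16 = 37·84 = 4
u_17 = 37·4 = 51
u_18 = 37·51 = 44
u_19 = 37·44 = 76
u_20 = 37·76 = 96
u_21 = 37·96 = 60
u_22 = 37·60 = 86
u_23 = 37·86 = 78
u_24 = 37·78 = 73
u_25 = 37·73 = 82
u_26 = 37·82 = 27
u_27 = 37·27 = 29
u_28 = 37·29 = 6
u_29 = 37·6 = 28
u_30 = 37·28 = 66
u_31 = 37·66 = 17
u_32 = 37·17 = 47
u_33 = 37·47 = 90
u_34 = 37·90 = 32
u_35 = 37·32 = 20
u_36 = 37·20 = 61
u_37 = 37·61 = 26
u_38 = 37·26 = 89
u_39 = 37·89 = 92
u_40 = 37·92 = 9
u_41 = 37·9 = 42
u_42 = 37·42 = 2
u_43 = 37·2 = 74
u_44 = 37·74 = 22
u_45 = 37·22 = 38
u_46 = 37·38 = 48
u_47 = 37·48 = 30
u_48 = 37·30 = 43
u_49 = 37·43 = 39
u_50 = 37·39 = 85
u_51 = 37·85 = 41
u_52 = 37·41 = 62
u_53 = 37·62 = 63
u_54 = 37·63 = 3
u_55 = 37·3 = 14
u_56 = 37·14 = 33
u_57 = 37·33 = 57
u_58 = 37·57 = 72
u_59 = 37·72 = 45
u_60 = 37·45 = 16
u_61 = 37·16 = 10
u_62 = 37·10 = 79
u_63 = 37·79 = 13
u_64 = 37·13 = 93
u_65 = 37·93 = 46
u_66 = 37·46 = 53
u_67 = 37·53 = 21
u_68 = 37·21 = 1
u_69 = 37·1 = 37
u_70 = 37·37 = 11
u_71 = 37·11 = 19
u_72 = 37·19 = 24
u_73 = 37·24 = 15
u_74 = 37·15 = 70
u_75 = 37·70 = 68
u_76 = 37·68 = 91
u_77 = 37·91 = 69
u_78 = 37·69 = 31
u_79 = 37·31 = 80
u_80 = 37·80 = 50
u_81 = 37·50 = 7
u_82 = 37·7 = 65
u_83 = 37·65 = 77
u_84 = 37·77 = 36
u_85 = 37·36 = 71
u_86 = 37·71 = 8
u_87 = 37·8 = 5
u_88 = 37·5 = 88
u_89 = 37·88 = 55
u_90 = 37·55 = 95
u_91 = 37·95 = 23
u_92 = 37·23 = 75
u_93 = 37·75 = 59
u_94 = 37·59 = 49
u_95 = 37·49 = 67
u_96 = 37·67 = 54
(u_96) = (54) = (u_0), so the sequence has period 96.
272 ≡ 80 (mod 96), hence u_272 = u_80 = 50.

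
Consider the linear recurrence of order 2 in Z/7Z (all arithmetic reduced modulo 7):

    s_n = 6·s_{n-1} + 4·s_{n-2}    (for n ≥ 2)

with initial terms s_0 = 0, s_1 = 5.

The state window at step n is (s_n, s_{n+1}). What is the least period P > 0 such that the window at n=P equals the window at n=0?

n=0: window = (0, 5)
n=1: window = (5, 2)
n=2: window = (2, 4)
n=3: window = (4, 4)
n=4: window = (4, 5)
n=5: window = (5, 4)
n=6: window = (4, 2)
n=7: window = (2, 0)
n=8: window = (0, 1)
n=9: window = (1, 6)
n=10: window = (6, 5)
n=11: window = (5, 5)
n=12: window = (5, 1)
n=13: window = (1, 5)
n=14: window = (5, 6)
n=15: window = (6, 0)
n=16: window = (0, 3)
n=17: window = (3, 4)
n=18: window = (4, 1)
n=19: window = (1, 1)
n=20: window = (1, 3)
n=21: window = (3, 1)
n=22: window = (1, 4)
n=23: window = (4, 0)
n=24: window = (0, 2)
n=25: window = (2, 5)
n=26: window = (5, 3)
n=27: window = (3, 3)
n=28: window = (3, 2)
n=29: window = (2, 3)
n=30: window = (3, 5)
n=31: window = (5, 0)
n=32: window = (0, 6)
n=33: window = (6, 1)
n=34: window = (1, 2)
n=35: window = (2, 2)
n=36: window = (2, 6)
n=37: window = (6, 2)
n=38: window = (2, 1)
n=39: window = (1, 0)
n=40: window = (0, 4)
…
n=46: window = (6, 3)
n=47: window = (3, 0)
n=48: window = (0, 5)
window at n=48 equals window at n=0 → period = 48

48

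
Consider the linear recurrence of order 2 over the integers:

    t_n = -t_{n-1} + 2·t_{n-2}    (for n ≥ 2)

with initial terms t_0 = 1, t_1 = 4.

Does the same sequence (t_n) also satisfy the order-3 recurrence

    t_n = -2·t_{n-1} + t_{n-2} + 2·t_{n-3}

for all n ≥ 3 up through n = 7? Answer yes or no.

yes

Terms t_0..t_7: 1, 4, -2, 10, -14, 34, -62, 130
n=3: candidate gives 10, actual t_3 = 10 ✓
n=4: candidate gives -14, actual t_4 = -14 ✓
n=5: candidate gives 34, actual t_5 = 34 ✓
n=6: candidate gives -62, actual t_6 = -62 ✓
n=7: candidate gives 130, actual t_7 = 130 ✓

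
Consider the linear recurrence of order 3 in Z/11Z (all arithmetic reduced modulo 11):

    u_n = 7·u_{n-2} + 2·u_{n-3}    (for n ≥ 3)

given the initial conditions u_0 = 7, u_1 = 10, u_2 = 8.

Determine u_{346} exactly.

0

u_3 = 0·8 + 7·10 + 2·7 = 7
u_4 = 0·7 + 7·8 + 2·10 = 10
u_5 = 0·10 + 7·7 + 2·8 = 10
u_6 = 0·10 + 7·10 + 2·7 = 7
u_7 = 0·7 + 7·10 + 2·10 = 2
u_8 = 0·2 + 7·7 + 2·10 = 3
u_9 = 0·3 + 7·2 + 2·7 = 6
u_10 = 0·6 + 7·3 + 2·2 = 3
u_11 = 0·3 + 7·6 + 2·3 = 4
u_12 = 0·4 + 7·3 + 2·6 = 0
u_13 = 0·0 + 7·4 + 2·3 = 1
u_14 = 0·1 + 7·0 + 2·4 = 8
u_15 = 0·8 + 7·1 + 2·0 = 7
u_16 = 0·7 + 7·8 + 2·1 = 3
u_17 = 0·3 + 7·7 + 2·8 = 10
u_18 = 0·10 + 7·3 + 2·7 = 2
u_19 = 0·2 + 7·10 + 2·3 = 10
u_20 = 0·10 + 7·2 + 2·10 = 1
u_21 = 0·1 + 7·10 + 2·2 = 8
u_22 = 0·8 + 7·1 + 2·10 = 5
u_23 = 0·5 + 7·8 + 2·1 = 3
u_24 = 0·3 + 7·5 + 2·8 = 7
u_25 = 0·7 + 7·3 + 2·5 = 9
u_26 = 0·9 + 7·7 + 2·3 = 0
u_27 = 0·0 + 7·9 + 2·7 = 0
u_28 = 0·0 + 7·0 + 2·9 = 7
u_29 = 0·7 + 7·0 + 2·0 = 0
u_30 = 0·0 + 7·7 + 2·0 = 5
u_31 = 0·5 + 7·0 + 2·7 = 3
u_32 = 0·3 + 7·5 + 2·0 = 2
u_33 = 0·2 + 7·3 + 2·5 = 9
u_34 = 0·9 + 7·2 + 2·3 = 9
u_35 = 0·9 + 7·9 + 2·2 = 1
u_36 = 0·1 + 7·9 + 2·9 = 4
u_37 = 0·4 + 7·1 + 2·9 = 3
u_38 = 0·3 + 7·4 + 2·1 = 8
u_39 = 0·8 + 7·3 + 2·4 = 7
u_40 = 0·7 + 7·8 + 2·3 = 7
u_41 = 0·7 + 7·7 + 2·8 = 10
u_42 = 0·10 + 7·7 + 2·7 = 8
(u_40, u_41, u_42) = (7, 10, 8) = (u_0, u_1, u_2), so the sequence has period 40.
346 ≡ 26 (mod 40), hence u_346 = u_26 = 0.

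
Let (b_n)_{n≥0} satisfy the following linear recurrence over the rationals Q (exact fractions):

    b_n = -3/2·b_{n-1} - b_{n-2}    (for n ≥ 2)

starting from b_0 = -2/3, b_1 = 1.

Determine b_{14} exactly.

24475/24576

b_2 = -3/2·1 + -1·-2/3 = -5/6
b_3 = -3/2·-5/6 + -1·1 = 1/4
b_4 = -3/2·1/4 + -1·-5/6 = 11/24
b_5 = -3/2·11/24 + -1·1/4 = -15/16
b_6 = -3/2·-15/16 + -1·11/24 = 91/96
b_7 = -3/2·91/96 + -1·-15/16 = -31/64
b_8 = -3/2·-31/64 + -1·91/96 = -85/384
b_9 = -3/2·-85/384 + -1·-31/64 = 209/256
b_10 = -3/2·209/256 + -1·-85/384 = -1541/1536
b_11 = -3/2·-1541/1536 + -1·209/256 = 705/1024
b_12 = -3/2·705/1024 + -1·-1541/1536 = -181/6144
b_13 = -3/2·-181/6144 + -1·705/1024 = -2639/4096
b_14 = -3/2·-2639/4096 + -1·-181/6144 = 24475/24576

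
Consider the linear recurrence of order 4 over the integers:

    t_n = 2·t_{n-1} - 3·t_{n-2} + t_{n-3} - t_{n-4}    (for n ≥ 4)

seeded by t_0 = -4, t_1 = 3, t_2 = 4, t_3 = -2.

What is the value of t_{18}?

-4105

t_4 = 2·-2 + -3·4 + 1·3 + -1·-4 = -9
t_5 = 2·-9 + -3·-2 + 1·4 + -1·3 = -11
t_6 = 2·-11 + -3·-9 + 1·-2 + -1·4 = -1
t_7 = 2·-1 + -3·-11 + 1·-9 + -1·-2 = 24
t_8 = 2·24 + -3·-1 + 1·-11 + -1·-9 = 49
t_9 = 2·49 + -3·24 + 1·-1 + -1·-11 = 36
t_10 = 2·36 + -3·49 + 1·24 + -1·-1 = -50
t_11 = 2·-50 + -3·36 + 1·49 + -1·24 = -183
t_12 = 2·-183 + -3·-50 + 1·36 + -1·49 = -229
t_13 = 2·-229 + -3·-183 + 1·-50 + -1·36 = 5
t_14 = 2·5 + -3·-229 + 1·-183 + -1·-50 = 564
t_15 = 2·564 + -3·5 + 1·-229 + -1·-183 = 1067
t_16 = 2·1067 + -3·564 + 1·5 + -1·-229 = 676
t_17 = 2·676 + -3·1067 + 1·564 + -1·5 = -1290
t_18 = 2·-1290 + -3·676 + 1·1067 + -1·564 = -4105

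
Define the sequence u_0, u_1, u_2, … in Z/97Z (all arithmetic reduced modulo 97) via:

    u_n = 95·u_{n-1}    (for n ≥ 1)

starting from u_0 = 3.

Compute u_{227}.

33

u_1 = 95·3 = 91
u_2 = 95·91 = 12
u_3 = 95·12 = 73
u_4 = 95·73 = 48
u_5 = 95·48 = 1
u_6 = 95·1 = 95
u_7 = 95·95 = 4
u_8 = 95·4 = 89
u_9 = 95·89 = 16
u_10 = 95·16 = 65
u_11 = 95·65 = 64
u_12 = 95·64 = 66
u_13 = 95·66 = 62
u_14 = 95·62 = 70
u_15 = 95·70 = 54
u_16 = 95·54 = 86
u_17 = 95·86 = 22
u_18 = 95·22 = 53
u_19 = 95·53 = 88
u_20 = 95·88 = 18
u_21 = 95·18 = 61
u_22 = 95·61 = 72
u_23 = 95·72 = 50
u_24 = 95·50 = 94
u_25 = 95·94 = 6
u_26 = 95·6 = 85
u_27 = 95·85 = 24
u_28 = 95·24 = 49
u_29 = 95·49 = 96
u_30 = 95·96 = 2
u_31 = 95·2 = 93
u_32 = 95·93 = 8
u_33 = 95·8 = 81
u_34 = 95·81 = 32
u_35 = 95·32 = 33
u_36 = 95·33 = 31
u_37 = 95·31 = 35
u_38 = 95·35 = 27
u_39 = 95·27 = 43
u_40 = 95·43 = 11
u_41 = 95·11 = 75
u_42 = 95·75 = 44
u_43 = 95·44 = 9
u_44 = 95·9 = 79
u_45 = 95·79 = 36
u_46 = 95·36 = 25
u_47 = 95·25 = 47
u_48 = 95·47 = 3
(u_48) = (3) = (u_0), so the sequence has period 48.
227 ≡ 35 (mod 48), hence u_227 = u_35 = 33.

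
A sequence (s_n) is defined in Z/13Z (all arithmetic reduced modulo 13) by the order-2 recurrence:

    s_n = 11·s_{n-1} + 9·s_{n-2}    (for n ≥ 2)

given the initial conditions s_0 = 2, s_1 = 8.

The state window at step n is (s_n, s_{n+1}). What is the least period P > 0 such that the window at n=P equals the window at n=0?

n=0: window = (2, 8)
n=1: window = (8, 2)
n=2: window = (2, 3)
n=3: window = (3, 12)
n=4: window = (12, 3)
n=5: window = (3, 11)
n=6: window = (11, 5)
n=7: window = (5, 11)
n=8: window = (11, 10)
n=9: window = (10, 1)
n=10: window = (1, 10)
n=11: window = (10, 2)
n=12: window = (2, 8)
window at n=12 equals window at n=0 → period = 12

12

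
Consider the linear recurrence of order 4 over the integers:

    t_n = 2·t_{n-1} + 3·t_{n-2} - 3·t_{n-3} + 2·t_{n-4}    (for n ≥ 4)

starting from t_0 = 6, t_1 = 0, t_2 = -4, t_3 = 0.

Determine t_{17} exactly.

t_4 = 2·0 + 3·-4 + -3·0 + 2·6 = 0
t_5 = 2·0 + 3·0 + -3·-4 + 2·0 = 12
t_6 = 2·12 + 3·0 + -3·0 + 2·-4 = 16
t_7 = 2·16 + 3·12 + -3·0 + 2·0 = 68
t_8 = 2·68 + 3·16 + -3·12 + 2·0 = 148
t_9 = 2·148 + 3·68 + -3·16 + 2·12 = 476
t_10 = 2·476 + 3·148 + -3·68 + 2·16 = 1224
t_11 = 2·1224 + 3·476 + -3·148 + 2·68 = 3568
t_12 = 2·3568 + 3·1224 + -3·476 + 2·148 = 9676
t_13 = 2·9676 + 3·3568 + -3·1224 + 2·476 = 27336
t_14 = 2·27336 + 3·9676 + -3·3568 + 2·1224 = 75444
t_15 = 2·75444 + 3·27336 + -3·9676 + 2·3568 = 211004
t_16 = 2·211004 + 3·75444 + -3·27336 + 2·9676 = 585684
t_17 = 2·585684 + 3·211004 + -3·75444 + 2·27336 = 1632720

1632720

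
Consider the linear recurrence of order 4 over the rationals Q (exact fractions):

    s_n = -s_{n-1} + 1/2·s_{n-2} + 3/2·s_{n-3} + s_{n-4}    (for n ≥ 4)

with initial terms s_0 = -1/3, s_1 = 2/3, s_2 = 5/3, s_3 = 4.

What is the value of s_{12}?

s_4 = -1·4 + 1/2·5/3 + 3/2·2/3 + 1·-1/3 = -5/2
s_5 = -1·-5/2 + 1/2·4 + 3/2·5/3 + 1·2/3 = 23/3
s_6 = -1·23/3 + 1/2·-5/2 + 3/2·4 + 1·5/3 = -5/4
s_7 = -1·-5/4 + 1/2·23/3 + 3/2·-5/2 + 1·4 = 16/3
s_8 = -1·16/3 + 1/2·-5/4 + 3/2·23/3 + 1·-5/2 = 73/24
s_9 = -1·73/24 + 1/2·16/3 + 3/2·-5/4 + 1·23/3 = 65/12
s_10 = -1·65/12 + 1/2·73/24 + 3/2·16/3 + 1·-5/4 = 137/48
s_11 = -1·137/48 + 1/2·65/12 + 3/2·73/24 + 1·16/3 = 39/4
s_12 = -1·39/4 + 1/2·137/48 + 3/2·65/12 + 1·73/24 = 91/32

91/32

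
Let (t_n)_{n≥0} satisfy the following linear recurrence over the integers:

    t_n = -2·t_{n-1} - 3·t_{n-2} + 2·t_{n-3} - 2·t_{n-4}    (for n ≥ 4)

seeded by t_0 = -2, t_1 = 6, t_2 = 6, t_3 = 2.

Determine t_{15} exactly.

t_4 = -2·2 + -3·6 + 2·6 + -2·-2 = -6
t_5 = -2·-6 + -3·2 + 2·6 + -2·6 = 6
t_6 = -2·6 + -3·-6 + 2·2 + -2·6 = -2
t_7 = -2·-2 + -3·6 + 2·-6 + -2·2 = -30
t_8 = -2·-30 + -3·-2 + 2·6 + -2·-6 = 90
t_9 = -2·90 + -3·-30 + 2·-2 + -2·6 = -106
t_10 = -2·-106 + -3·90 + 2·-30 + -2·-2 = -114
t_11 = -2·-114 + -3·-106 + 2·90 + -2·-30 = 786
t_12 = -2·786 + -3·-114 + 2·-106 + -2·90 = -1622
t_13 = -2·-1622 + -3·786 + 2·-114 + -2·-106 = 870
t_14 = -2·870 + -3·-1622 + 2·786 + -2·-114 = 4926
t_15 = -2·4926 + -3·870 + 2·-1622 + -2·786 = -17278

-17278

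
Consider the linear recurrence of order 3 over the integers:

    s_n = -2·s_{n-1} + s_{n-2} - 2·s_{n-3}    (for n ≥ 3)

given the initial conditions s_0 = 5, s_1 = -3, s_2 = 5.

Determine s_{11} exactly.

s_3 = -2·5 + 1·-3 + -2·5 = -23
s_4 = -2·-23 + 1·5 + -2·-3 = 57
s_5 = -2·57 + 1·-23 + -2·5 = -147
s_6 = -2·-147 + 1·57 + -2·-23 = 397
s_7 = -2·397 + 1·-147 + -2·57 = -1055
s_8 = -2·-1055 + 1·397 + -2·-147 = 2801
s_9 = -2·2801 + 1·-1055 + -2·397 = -7451
s_10 = -2·-7451 + 1·2801 + -2·-1055 = 19813
s_11 = -2·19813 + 1·-7451 + -2·2801 = -52679

-52679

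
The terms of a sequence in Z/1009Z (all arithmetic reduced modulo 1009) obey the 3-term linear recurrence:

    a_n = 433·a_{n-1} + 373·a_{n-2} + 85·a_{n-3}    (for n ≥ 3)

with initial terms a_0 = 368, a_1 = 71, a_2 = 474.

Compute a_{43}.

606

a_3 = 433·474 + 373·71 + 85·368 = 665
a_4 = 433·665 + 373·474 + 85·71 = 588
a_5 = 433·588 + 373·665 + 85·474 = 97
a_6 = 433·97 + 373·588 + 85·665 = 15
a_7 = 433·15 + 373·97 + 85·588 = 837
a_8 = 433·837 + 373·15 + 85·97 = 913
a_9 = 433·913 + 373·837 + 85·15 = 487
a_10 = 433·487 + 373·913 + 85·837 = 12
a_11 = 433·12 + 373·487 + 85·913 = 94
a_12 = 433·94 + 373·12 + 85·487 = 808
a_13 = 433·808 + 373·94 + 85·12 = 508
a_14 = 433·508 + 373·808 + 85·94 = 622
a_15 = 433·622 + 373·508 + 85·808 = 792
a_16 = 433·792 + 373·622 + 85·508 = 614
a_17 = 433·614 + 373·792 + 85·622 = 676
a_18 = 433·676 + 373·614 + 85·792 = 803
a_19 = 433·803 + 373·676 + 85·614 = 223
a_20 = 433·223 + 373·803 + 85·676 = 497
a_21 = 433·497 + 373·223 + 85·803 = 368
a_22 = 433·368 + 373·497 + 85·223 = 440
a_23 = 433·440 + 373·368 + 85·497 = 735
a_24 = 433·735 + 373·440 + 85·368 = 74
a_25 = 433·74 + 373·735 + 85·440 = 537
a_26 = 433·537 + 373·74 + 85·735 = 727
a_27 = 433·727 + 373·537 + 85·74 = 738
a_28 = 433·738 + 373·727 + 85·537 = 700
a_29 = 433·700 + 373·738 + 85·727 = 463
a_30 = 433·463 + 373·700 + 85·738 = 638
a_31 = 433·638 + 373·463 + 85·700 = 926
a_32 = 433·926 + 373·638 + 85·463 = 239
a_33 = 433·239 + 373·926 + 85·638 = 633
a_34 = 433·633 + 373·239 + 85·926 = 4
a_35 = 433·4 + 373·633 + 85·239 = 861
a_36 = 433·861 + 373·4 + 85·633 = 294
a_37 = 433·294 + 373·861 + 85·4 = 799
a_38 = 433·799 + 373·294 + 85·861 = 98
a_39 = 433·98 + 373·799 + 85·294 = 193
a_40 = 433·193 + 373·98 + 85·799 = 364
a_41 = 433·364 + 373·193 + 85·98 = 816
a_42 = 433·816 + 373·364 + 85·193 = 1005
a_43 = 433·1005 + 373·816 + 85·364 = 606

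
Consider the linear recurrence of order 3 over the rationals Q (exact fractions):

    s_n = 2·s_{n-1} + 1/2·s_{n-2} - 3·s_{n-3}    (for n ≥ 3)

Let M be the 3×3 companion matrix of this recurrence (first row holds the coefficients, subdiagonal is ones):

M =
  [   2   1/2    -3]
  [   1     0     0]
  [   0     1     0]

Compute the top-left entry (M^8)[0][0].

-951/16

(M^8)[0][0] is the top entry after applying M 8 times to the unit state (1, 0, 0). Equivalently it is h_{10} for the auxiliary sequence (h_n) obeying the same recurrence with h_2 = 1 and h_i = 0 for 0 ≤ i < 2:
h_3 = 2·1 + 1/2·0 + -3·0 = 2
h_4 = 2·2 + 1/2·1 + -3·0 = 9/2
h_5 = 2·9/2 + 1/2·2 + -3·1 = 7
h_6 = 2·7 + 1/2·9/2 + -3·2 = 41/4
h_7 = 2·41/4 + 1/2·7 + -3·9/2 = 21/2
h_8 = 2·21/2 + 1/2·41/4 + -3·7 = 41/8
h_9 = 2·41/8 + 1/2·21/2 + -3·41/4 = -61/4
h_10 = 2·-61/4 + 1/2·41/8 + -3·21/2 = -951/16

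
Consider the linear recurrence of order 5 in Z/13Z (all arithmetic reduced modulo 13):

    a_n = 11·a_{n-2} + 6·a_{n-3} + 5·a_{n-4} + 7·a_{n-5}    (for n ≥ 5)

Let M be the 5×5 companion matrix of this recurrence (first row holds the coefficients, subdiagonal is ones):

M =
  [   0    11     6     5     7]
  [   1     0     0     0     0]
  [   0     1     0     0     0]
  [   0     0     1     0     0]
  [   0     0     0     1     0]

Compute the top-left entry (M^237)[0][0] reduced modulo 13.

1

(M^237)[0][0] is the top entry after applying M 237 times to the unit state (1, 0, 0, 0, 0). Equivalently it is h_{241} for the auxiliary sequence (h_n) obeying the same recurrence with h_4 = 1 and h_i = 0 for 0 ≤ i < 4:
h_5 = 0·1 + 11·0 + 6·0 + 5·0 + 7·0 = 0
h_6 = 0·0 + 11·1 + 6·0 + 5·0 + 7·0 = 11
h_7 = 0·11 + 11·0 + 6·1 + 5·0 + 7·0 = 6
h_8 = 0·6 + 11·11 + 6·0 + 5·1 + 7·0 = 9
h_9 = 0·9 + 11·6 + 6·11 + 5·0 + 7·1 = 9
h_10 = 0·9 + 11·9 + 6·6 + 5·11 + 7·0 = 8
Continuing the recurrence:
  h_11 = 0;  h_12 = 8;  h_13 = 0;  h_14 = 9;  h_15 = 0;  h_16 = 9
  h_17 = 6;  h_18 = 1;  h_19 = 1;  h_20 = 1;  h_21 = 6;  h_22 = 12
  h_23 = 6;  h_24 = 11;  h_25 = 6;  h_26 = 12;  h_27 = 12;  h_28 = 5
  h_29 = 12;  h_30 = 8;  h_31 = 7;  h_32 = 9;  h_33 = 12;  h_34 = 5
  h_35 = 4;  h_36 = 0;  h_37 = 2;  h_38 = 3;  h_39 = 12;  h_40 = 8
  h_41 = 4;  h_42 = 7;  h_43 = 4;  h_44 = 4;  h_45 = 6;  h_46 = 1
  h_47 = 3;  h_48 = 4;  h_49 = 6;  h_50 = 5;  h_51 = 8;  h_52 = 2
  h_53 = 7;  h_54 = 7;  h_55 = 8;  h_56 = 3;  h_57 = 10;  h_58 = 9
  h_59 = 9;  h_60 = 9;  h_61 = 3;  h_62 = 8;  h_63 = 0;  h_64 = 6
  h_65 = 9;  h_66 = 10;  h_67 = 9;  h_68 = 12;  h_69 = 12;  h_70 = 0
  h_71 = 7;  h_72 = 0;  h_73 = 0;  h_74 = 9;  h_75 = 9;  h_76 = 5
  h_77 = 10;  h_78 = 11;  h_79 = 1;  h_80 = 9;  h_81 = 6;  h_82 = 9
  h_83 = 7;  h_84 = 5;  h_85 = 3;  h_86 = 2;  h_87 = 5;  h_88 = 10
  h_89 = 0;  h_90 = 2;  h_91 = 8;  h_92 = 3;  h_93 = 1;  h_94 = 0
  h_95 = 5;  h_96 = 12;  h_97 = 3;  h_98 = 0;  h_99 = 0;  h_100 = 9
  h_101 = 8;  h_102 = 3;  h_103 = 12;  h_104 = 9;  h_105 = 6;  h_106 = 8
  h_107 = 6;  h_108 = 6;  h_109 = 12;  h_110 = 2;  h_111 = 7;  h_112 = 10
  h_113 = 9;  h_114 = 12;  h_115 = 0;  h_116 = 12;  h_117 = 5;  h_118 = 8
  h_119 = 3;  h_120 = 9;  h_121 = 8;  h_122 = 10;  h_123 = 5;  h_124 = 3
  h_125 = 10;  h_126 = 0;  h_127 = 2;  h_128 = 6;  h_129 = 2;  h_130 = 5
  h_131 = 3;  h_132 = 7;  h_133 = 11;  h_134 = 4;  h_135 = 5;  h_136 = 10
  h_137 = 1;  h_138 = 3;  h_139 = 7;  h_140 = 7;  h_141 = 1;  h_142 = 11
  h_143 = 5;  h_144 = 3;  h_145 = 6;  h_146 = 8;  h_147 = 4;  h_148 = 5
  h_149 = 0;  h_150 = 5;  h_151 = 2;  h_152 = 4;  h_153 = 9;  h_154 = 3
  h_155 = 12;  h_156 = 4;  h_157 = 2;  h_158 = 12;  h_159 = 10;  h_160 = 1
  h_161 = 12;  h_162 = 2;  h_163 = 12;  h_164 = 0;  h_165 = 3;  h_166 = 10
  h_167 = 3;  h_168 = 4;  h_169 = 4;  h_170 = 3;  h_171 = 10;  h_172 = 7
  h_173 = 7;  h_174 = 11;  h_175 = 8;  h_176 = 8;  h_177 = 4;  h_178 = 6
  h_179 = 1;  h_180 = 4;  h_181 = 6;  h_182 = 4;  h_183 = 7;  h_184 = 3
  h_185 = 3;  h_186 = 7;  h_187 = 10;  h_188 = 3;  h_189 = 6;  h_190 = 6
  h_191 = 1;  h_192 = 5;  h_193 = 7;  h_194 = 3;  h_195 = 11;  h_196 = 3
  h_197 = 1;  h_198 = 7;  h_199 = 1;  h_200 = 6;  h_201 = 1;  h_202 = 10
  h_203 = 10;  h_204 = 10;  h_205 = 9;  h_206 = 6;  h_207 = 6;  h_208 = 6
  h_209 = 9;  h_210 = 0;  h_211 = 12;  h_212 = 9;  h_213 = 11;  h_214 = 0
  h_215 = 1;  h_216 = 0;  h_217 = 12;  h_218 = 5;  h_219 = 7;  h_220 = 4
  h_221 = 11;  h_222 = 0;  h_223 = 7;  h_224 = 5;  h_225 = 4;  h_226 = 5
  h_227 = 5;  h_228 = 10;  h_229 = 10;  h_230 = 11;  h_231 = 9;  h_232 = 6
  h_233 = 12;  h_234 = 11;  h_235 = 4;  h_236 = 0;  h_237 = 4;  h_238 = 7
  h_239 = 11
h_240 = 0·11 + 11·7 + 6·4 + 5·0 + 7·4 = 12
h_241 = 0·12 + 11·11 + 6·7 + 5·4 + 7·0 = 1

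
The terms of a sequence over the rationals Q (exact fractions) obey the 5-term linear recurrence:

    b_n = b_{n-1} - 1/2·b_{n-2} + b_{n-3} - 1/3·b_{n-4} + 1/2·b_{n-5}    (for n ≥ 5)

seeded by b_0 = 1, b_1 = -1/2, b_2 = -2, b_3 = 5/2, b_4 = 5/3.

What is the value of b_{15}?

24575/3456

b_5 = 1·5/3 + -1/2·5/2 + 1·-2 + -1/3·-1/2 + 1/2·1 = -11/12
b_6 = 1·-11/12 + -1/2·5/3 + 1·5/2 + -1/3·-2 + 1/2·-1/2 = 7/6
b_7 = 1·7/6 + -1/2·-11/12 + 1·5/3 + -1/3·5/2 + 1/2·-2 = 35/24
b_8 = 1·35/24 + -1/2·7/6 + 1·-11/12 + -1/3·5/3 + 1/2·5/2 = 47/72
b_9 = 1·47/72 + -1/2·35/24 + 1·7/6 + -1/3·-11/12 + 1/2·5/3 = 107/48
b_10 = 1·107/48 + -1/2·47/72 + 1·35/24 + -1/3·7/6 + 1/2·-11/12 = 181/72
b_11 = 1·181/72 + -1/2·107/48 + 1·47/72 + -1/3·35/24 + 1/2·7/6 = 619/288
b_12 = 1·619/288 + -1/2·181/72 + 1·107/48 + -1/3·47/72 + 1/2·35/24 = 3139/864
b_13 = 1·3139/864 + -1/2·619/288 + 1·181/72 + -1/3·107/48 + 1/2·47/72 = 8045/1728
b_14 = 1·8045/1728 + -1/2·3139/864 + 1·619/288 + -1/3·181/72 + 1/2·107/48 = 4549/864
b_15 = 1·4549/864 + -1/2·8045/1728 + 1·3139/864 + -1/3·619/288 + 1/2·181/72 = 24575/3456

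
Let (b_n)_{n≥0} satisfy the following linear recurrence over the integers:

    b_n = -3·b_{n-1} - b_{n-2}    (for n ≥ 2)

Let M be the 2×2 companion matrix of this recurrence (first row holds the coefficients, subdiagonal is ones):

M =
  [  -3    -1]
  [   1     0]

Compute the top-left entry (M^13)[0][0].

-317811

(M^13)[0][0] is the top entry after applying M 13 times to the unit state (1, 0). Equivalently it is h_{14} for the auxiliary sequence (h_n) obeying the same recurrence with h_1 = 1 and h_i = 0 for 0 ≤ i < 1:
h_2 = -3·1 + -1·0 = -3
h_3 = -3·-3 + -1·1 = 8
h_4 = -3·8 + -1·-3 = -21
h_5 = -3·-21 + -1·8 = 55
h_6 = -3·55 + -1·-21 = -144
h_7 = -3·-144 + -1·55 = 377
h_8 = -3·377 + -1·-144 = -987
h_9 = -3·-987 + -1·377 = 2584
h_10 = -3·2584 + -1·-987 = -6765
h_11 = -3·-6765 + -1·2584 = 17711
h_12 = -3·17711 + -1·-6765 = -46368
h_13 = -3·-46368 + -1·17711 = 121393
h_14 = -3·121393 + -1·-46368 = -317811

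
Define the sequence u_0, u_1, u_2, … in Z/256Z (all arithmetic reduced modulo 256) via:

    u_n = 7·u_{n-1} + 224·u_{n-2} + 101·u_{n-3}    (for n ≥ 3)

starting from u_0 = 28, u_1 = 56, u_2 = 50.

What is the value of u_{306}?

84

u_3 = 7·50 + 224·56 + 101·28 = 106
u_4 = 7·106 + 224·50 + 101·56 = 190
u_5 = 7·190 + 224·106 + 101·50 = 172
u_6 = 7·172 + 224·190 + 101·106 = 198
u_7 = 7·198 + 224·172 + 101·190 = 224
u_8 = 7·224 + 224·198 + 101·172 = 60
Continuing the recurrence:
  u_9 = 194;  u_10 = 46;  u_11 = 174;  u_12 = 140;  u_13 = 58;  u_14 = 188
  u_15 = 32;  u_16 = 66;  u_17 = 250;  u_18 = 54;  u_19 = 68;  u_20 = 190
  u_21 = 0;  u_22 = 20;  u_23 = 130;  u_24 = 14;  u_25 = 6;  u_26 = 180
  u_27 = 178;  u_28 = 188;  u_29 = 232;  u_30 = 18;  u_31 = 170;  u_32 = 238
  u_33 = 92;  u_34 = 214;  u_35 = 64;  u_36 = 76;  u_37 = 130;  u_38 = 78
  u_39 = 222;  u_40 = 156;  u_41 = 74;  u_42 = 28;  u_43 = 16;  u_44 = 34
  u_45 = 250;  u_46 = 230;  u_47 = 116;  u_48 = 14;  u_49 = 160;  u_50 = 100
  u_51 = 66;  u_52 = 110;  u_53 = 54;  u_54 = 196;  u_55 = 2;  u_56 = 220
  u_57 = 24;  u_58 = 242;  u_59 = 106;  u_60 = 30;  u_61 = 12;  u_62 = 102
  u_63 = 32;  u_64 = 220;  u_65 = 66;  u_66 = 238;  u_67 = 14;  u_68 = 172
  u_69 = 218;  u_70 = 252;  u_71 = 128;  u_72 = 2;  u_73 = 122;  u_74 = 150
  u_75 = 164;  u_76 = 222;  u_77 = 192;  u_78 = 52;  u_79 = 2;  u_80 = 78
  u_81 = 102;  u_82 = 212;  u_83 = 210;  u_84 = 124;  u_85 = 200;  u_86 = 210
  u_87 = 170;  u_88 = 78;  u_89 = 188;  u_90 = 118;  u_91 = 128;  u_92 = 236
  u_93 = 2;  u_94 = 14;  u_95 = 62;  u_96 = 188;  u_97 = 234;  u_98 = 92
  u_99 = 112;  u_100 = 226;  u_101 = 122;  u_102 = 70;  u_103 = 212;  u_104 = 46
  u_105 = 96;  u_106 = 132;  u_107 = 194;  u_108 = 174;  u_109 = 150;  u_110 = 228
  u_111 = 34;  u_112 = 156;  u_113 = 248;  u_114 = 178;  u_115 = 106;  u_116 = 126
  u_117 = 108;  u_118 = 6;  u_119 = 96;  u_120 = 124;  u_121 = 194;  u_122 = 174
  u_123 = 110;  u_124 = 204;  u_125 = 122;  u_126 = 60;  u_127 = 224;  u_128 = 194
  u_129 = 250;  u_130 = 246;  u_131 = 4;  u_132 = 254;  u_133 = 128;  u_134 = 84
  u_135 = 130;  u_136 = 142;  u_137 = 198;  u_138 = 244;  u_139 = 242;  u_140 = 60
  u_141 = 168;  u_142 = 146;  u_143 = 170;  u_144 = 174;  u_145 = 28;  u_146 = 22
  u_147 = 192;  u_148 = 140;  u_149 = 130;  u_150 = 206;  u_151 = 158;  u_152 = 220
  u_153 = 138;  u_154 = 156;  u_155 = 208;  u_156 = 162;  u_157 = 250;  u_158 = 166
  u_159 = 52;  u_160 = 78;  u_161 = 32;  u_162 = 164;  u_163 = 66;  u_164 = 238
  u_165 = 246;  u_166 = 4;  u_167 = 66;  u_168 = 92;  u_169 = 216;  u_170 = 114
  u_171 = 106;  u_172 = 222;  u_173 = 204;  u_174 = 166;  u_175 = 160;  u_176 = 28
  u_177 = 66;  u_178 = 110;  u_179 = 206;  u_180 = 236;  u_181 = 26;  u_182 = 124
  u_183 = 64;  u_184 = 130;  u_185 = 122;  u_186 = 86;  u_187 = 100;  u_188 = 30
  u_189 = 64;  u_190 = 116;  u_191 = 2;  u_192 = 206;  u_193 = 38;  u_194 = 20
  u_195 = 18;  u_196 = 252;  u_197 = 136;  u_198 = 82;  u_199 = 170;  u_200 = 14
  u_201 = 124;  u_202 = 182;  u_203 = 0;  u_204 = 44;  u_205 = 2;  u_206 = 142
  u_207 = 254;  u_208 = 252;  u_209 = 42;  u_210 = 220;  u_211 = 48;  u_212 = 98
  u_213 = 122;  u_214 = 6;  u_215 = 148;  u_216 = 110;  u_217 = 224;  u_218 = 196
  u_219 = 194;  u_220 = 46;  u_221 = 86;  u_222 = 36;  u_223 = 98;  u_224 = 28
  u_225 = 184;  u_226 = 50;  u_227 = 106;  u_228 = 62;  u_229 = 44;  u_230 = 70
  u_231 = 224;  u_232 = 188;  u_233 = 194;  u_234 = 46;  u_235 = 46;  u_236 = 12
  u_237 = 186;  u_238 = 188;  u_239 = 160;  u_240 = 66;  u_241 = 250;  u_242 = 182
  u_243 = 196;  u_244 = 62;  u_245 = 0;  u_246 = 148;  u_247 = 130;  u_248 = 14
  u_249 = 134;  u_250 = 52;  u_251 = 50;  u_252 = 188;  u_253 = 104;  u_254 = 18
  u_255 = 170;  u_256 = 110;  u_257 = 220;  u_258 = 86;  u_259 = 64;  u_260 = 204
  u_261 = 130;  u_262 = 78;  u_263 = 94;  u_264 = 28;  u_265 = 202;  u_266 = 28
  u_267 = 144;  u_268 = 34;  u_269 = 250;  u_270 = 102;  u_271 = 244;  u_272 = 142
  u_273 = 160;  u_274 = 228;  u_275 = 66;  u_276 = 110;  u_277 = 182;  u_278 = 68
  u_279 = 130;  u_280 = 220;  u_281 = 152;  u_282 = 242;  u_283 = 106;  u_284 = 158
  u_285 = 140;  u_286 = 230;  u_287 = 32;  u_288 = 92;  u_289 = 66;  u_290 = 238
  u_291 = 142;  u_292 = 44;  u_293 = 90;  u_294 = 252;  u_295 = 0;  u_296 = 2
  u_297 = 122;  u_298 = 22;  u_299 = 36;  u_300 = 94;  u_301 = 192;  u_302 = 180
  u_303 = 2;  u_304 = 78
u_305 = 7·78 + 224·2 + 101·180 = 230
u_306 = 7·230 + 224·78 + 101·2 = 84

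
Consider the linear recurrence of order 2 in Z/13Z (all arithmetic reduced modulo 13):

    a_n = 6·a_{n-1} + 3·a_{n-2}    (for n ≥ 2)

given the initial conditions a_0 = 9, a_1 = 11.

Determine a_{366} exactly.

4

a_2 = 6·11 + 3·9 = 2
a_3 = 6·2 + 3·11 = 6
a_4 = 6·6 + 3·2 = 3
a_5 = 6·3 + 3·6 = 10
a_6 = 6·10 + 3·3 = 4
a_7 = 6·4 + 3·10 = 2
a_8 = 6·2 + 3·4 = 11
a_9 = 6·11 + 3·2 = 7
a_10 = 6·7 + 3·11 = 10
a_11 = 6·10 + 3·7 = 3
a_12 = 6·3 + 3·10 = 9
a_13 = 6·9 + 3·3 = 11
(a_12, a_13) = (9, 11) = (a_0, a_1), so the sequence has period 12.
366 ≡ 6 (mod 12), hence a_366 = a_6 = 4.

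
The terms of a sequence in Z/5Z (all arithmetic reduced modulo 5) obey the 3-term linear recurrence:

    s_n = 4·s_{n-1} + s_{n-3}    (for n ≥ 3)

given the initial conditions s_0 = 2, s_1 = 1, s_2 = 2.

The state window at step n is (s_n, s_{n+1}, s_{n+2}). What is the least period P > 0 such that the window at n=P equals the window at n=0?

24

n=0: window = (2, 1, 2)
n=1: window = (1, 2, 0)
n=2: window = (2, 0, 1)
n=3: window = (0, 1, 1)
n=4: window = (1, 1, 4)
n=5: window = (1, 4, 2)
n=6: window = (4, 2, 4)
n=7: window = (2, 4, 0)
n=8: window = (4, 0, 2)
n=9: window = (0, 2, 2)
n=10: window = (2, 2, 3)
n=11: window = (2, 3, 4)
n=12: window = (3, 4, 3)
n=13: window = (4, 3, 0)
n=14: window = (3, 0, 4)
n=15: window = (0, 4, 4)
n=16: window = (4, 4, 1)
n=17: window = (4, 1, 3)
n=18: window = (1, 3, 1)
n=19: window = (3, 1, 0)
n=20: window = (1, 0, 3)
n=21: window = (0, 3, 3)
n=22: window = (3, 3, 2)
n=23: window = (3, 2, 1)
n=24: window = (2, 1, 2)
window at n=24 equals window at n=0 → period = 24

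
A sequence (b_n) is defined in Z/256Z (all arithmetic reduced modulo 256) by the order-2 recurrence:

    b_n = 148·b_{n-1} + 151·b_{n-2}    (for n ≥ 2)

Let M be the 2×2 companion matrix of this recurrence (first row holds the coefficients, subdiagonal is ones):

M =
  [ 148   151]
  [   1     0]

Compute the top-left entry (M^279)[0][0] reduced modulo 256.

16

(M^279)[0][0] is the top entry after applying M 279 times to the unit state (1, 0). Equivalently it is h_{280} for the auxiliary sequence (h_n) obeying the same recurrence with h_1 = 1 and h_i = 0 for 0 ≤ i < 1:
h_2 = 148·1 + 151·0 = 148
h_3 = 148·148 + 151·1 = 39
h_4 = 148·39 + 151·148 = 216
h_5 = 148·216 + 151·39 = 225
h_6 = 148·225 + 151·216 = 124
h_7 = 148·124 + 151·225 = 103
h_8 = 148·103 + 151·124 = 176
h_9 = 148·176 + 151·103 = 129
h_10 = 148·129 + 151·176 = 100
h_11 = 148·100 + 151·129 = 231
h_12 = 148·231 + 151·100 = 136
h_13 = 148·136 + 151·231 = 225
h_14 = 148·225 + 151·136 = 76
h_15 = 148·76 + 151·225 = 167
h_16 = 148·167 + 151·76 = 96
h_17 = 148·96 + 151·167 = 1
h_18 = 148·1 + 151·96 = 52
h_19 = 148·52 + 151·1 = 167
h_20 = 148·167 + 151·52 = 56
h_21 = 148·56 + 151·167 = 225
h_22 = 148·225 + 151·56 = 28
h_23 = 148·28 + 151·225 = 231
h_24 = 148·231 + 151·28 = 16
h_25 = 148·16 + 151·231 = 129
h_26 = 148·129 + 151·16 = 4
h_27 = 148·4 + 151·129 = 103
h_28 = 148·103 + 151·4 = 232
h_29 = 148·232 + 151·103 = 225
h_30 = 148·225 + 151·232 = 236
h_31 = 148·236 + 151·225 = 39
h_32 = 148·39 + 151·236 = 192
h_33 = 148·192 + 151·39 = 1
h_34 = 148·1 + 151·192 = 212
h_35 = 148·212 + 151·1 = 39
h_36 = 148·39 + 151·212 = 152
h_37 = 148·152 + 151·39 = 225
h_38 = 148·225 + 151·152 = 188
h_39 = 148·188 + 151·225 = 103
h_40 = 148·103 + 151·188 = 112
h_41 = 148·112 + 151·103 = 129
h_42 = 148·129 + 151·112 = 164
h_43 = 148·164 + 151·129 = 231
h_44 = 148·231 + 151·164 = 72
h_45 = 148·72 + 151·231 = 225
h_46 = 148·225 + 151·72 = 140
h_47 = 148·140 + 151·225 = 167
h_48 = 148·167 + 151·140 = 32
h_49 = 148·32 + 151·167 = 1
h_50 = 148·1 + 151·32 = 116
h_51 = 148·116 + 151·1 = 167
h_52 = 148·167 + 151·116 = 248
h_53 = 148·248 + 151·167 = 225
h_54 = 148·225 + 151·248 = 92
h_55 = 148·92 + 151·225 = 231
h_56 = 148·231 + 151·92 = 208
h_57 = 148·208 + 151·231 = 129
h_58 = 148·129 + 151·208 = 68
h_59 = 148·68 + 151·129 = 103
h_60 = 148·103 + 151·68 = 168
h_61 = 148·168 + 151·103 = 225
h_62 = 148·225 + 151·168 = 44
h_63 = 148·44 + 151·225 = 39
h_64 = 148·39 + 151·44 = 128
h_65 = 148·128 + 151·39 = 1
h_66 = 148·1 + 151·128 = 20
h_67 = 148·20 + 151·1 = 39
h_68 = 148·39 + 151·20 = 88
h_69 = 148·88 + 151·39 = 225
h_70 = 148·225 + 151·88 = 252
h_71 = 148·252 + 151·225 = 103
h_72 = 148·103 + 151·252 = 48
h_73 = 148·48 + 151·103 = 129
h_74 = 148·129 + 151·48 = 228
h_75 = 148·228 + 151·129 = 231
h_76 = 148·231 + 151·228 = 8
h_77 = 148·8 + 151·231 = 225
h_78 = 148·225 + 151·8 = 204
h_79 = 148·204 + 151·225 = 167
h_80 = 148·167 + 151·204 = 224
h_81 = 148·224 + 151·167 = 1
h_82 = 148·1 + 151·224 = 180
h_83 = 148·180 + 151·1 = 167
h_84 = 148·167 + 151·180 = 184
h_85 = 148·184 + 151·167 = 225
h_86 = 148·225 + 151·184 = 156
h_87 = 148·156 + 151·225 = 231
h_88 = 148·231 + 151·156 = 144
h_89 = 148·144 + 151·231 = 129
h_90 = 148·129 + 151·144 = 132
h_91 = 148·132 + 151·129 = 103
h_92 = 148·103 + 151·132 = 104
h_93 = 148·104 + 151·103 = 225
h_94 = 148·225 + 151·104 = 108
h_95 = 148·108 + 151·225 = 39
h_96 = 148·39 + 151·108 = 64
h_97 = 148·64 + 151·39 = 1
h_98 = 148·1 + 151·64 = 84
h_99 = 148·84 + 151·1 = 39
h_100 = 148·39 + 151·84 = 24
h_101 = 148·24 + 151·39 = 225
h_102 = 148·225 + 151·24 = 60
h_103 = 148·60 + 151·225 = 103
h_104 = 148·103 + 151·60 = 240
h_105 = 148·240 + 151·103 = 129
h_106 = 148·129 + 151·240 = 36
h_107 = 148·36 + 151·129 = 231
h_108 = 148·231 + 151·36 = 200
h_109 = 148·200 + 151·231 = 225
h_110 = 148·225 + 151·200 = 12
h_111 = 148·12 + 151·225 = 167
h_112 = 148·167 + 151·12 = 160
h_113 = 148·160 + 151·167 = 1
h_114 = 148·1 + 151·160 = 244
h_115 = 148·244 + 151·1 = 167
h_116 = 148·167 + 151·244 = 120
h_117 = 148·120 + 151·167 = 225
h_118 = 148·225 + 151·120 = 220
h_119 = 148·220 + 151·225 = 231
h_120 = 148·231 + 151·220 = 80
h_121 = 148·80 + 151·231 = 129
h_122 = 148·129 + 151·80 = 196
h_123 = 148·196 + 151·129 = 103
h_124 = 148·103 + 151·196 = 40
h_125 = 148·40 + 151·103 = 225
h_126 = 148·225 + 151·40 = 172
h_127 = 148·172 + 151·225 = 39
h_128 = 148·39 + 151·172 = 0
h_129 = 148·0 + 151·39 = 1
(h_128, h_129) = (0, 1) = (h_0, h_1), so the sequence has period 128.
280 ≡ 24 (mod 128), hence h_280 = h_24 = 16.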